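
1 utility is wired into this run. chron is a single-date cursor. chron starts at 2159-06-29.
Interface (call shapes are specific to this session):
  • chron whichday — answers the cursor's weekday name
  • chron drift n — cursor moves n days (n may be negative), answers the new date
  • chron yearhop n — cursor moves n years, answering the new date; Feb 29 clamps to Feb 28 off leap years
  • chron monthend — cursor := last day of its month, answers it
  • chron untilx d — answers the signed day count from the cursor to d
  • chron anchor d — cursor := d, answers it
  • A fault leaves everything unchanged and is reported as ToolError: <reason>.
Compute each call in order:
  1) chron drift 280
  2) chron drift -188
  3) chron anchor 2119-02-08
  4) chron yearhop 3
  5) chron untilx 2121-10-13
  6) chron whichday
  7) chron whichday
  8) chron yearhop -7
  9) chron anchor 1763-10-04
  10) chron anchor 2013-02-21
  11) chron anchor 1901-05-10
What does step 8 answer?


Act: chron drift[n=280]
Obs: 2160-04-04
Act: chron drift[n=-188]
Obs: 2159-09-29
Act: chron anchor[d=2119-02-08]
Obs: 2119-02-08
Act: chron yearhop[n=3]
Obs: 2122-02-08
Act: chron untilx[d=2121-10-13]
Obs: -118
Act: chron whichday[]
Obs: Sunday
Act: chron whichday[]
Obs: Sunday
Act: chron yearhop[n=-7]
Obs: 2115-02-08
Act: chron anchor[d=1763-10-04]
Obs: 1763-10-04
Act: chron anchor[d=2013-02-21]
Obs: 2013-02-21
Act: chron anchor[d=1901-05-10]
Obs: 1901-05-10

Answer: 2115-02-08


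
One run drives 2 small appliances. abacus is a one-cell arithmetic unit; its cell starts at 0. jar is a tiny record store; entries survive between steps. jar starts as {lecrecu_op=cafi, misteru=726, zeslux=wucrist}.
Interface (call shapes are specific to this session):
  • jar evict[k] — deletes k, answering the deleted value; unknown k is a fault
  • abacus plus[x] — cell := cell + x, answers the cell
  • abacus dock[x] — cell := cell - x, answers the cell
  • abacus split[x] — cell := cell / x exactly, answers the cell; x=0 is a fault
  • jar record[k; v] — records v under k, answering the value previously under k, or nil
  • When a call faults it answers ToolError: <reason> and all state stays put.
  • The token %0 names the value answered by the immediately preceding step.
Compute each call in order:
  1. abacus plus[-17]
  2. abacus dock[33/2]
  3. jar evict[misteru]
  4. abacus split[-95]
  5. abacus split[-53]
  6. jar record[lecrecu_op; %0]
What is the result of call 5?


CALL abacus plus[x: -17]
RET  -17
CALL abacus dock[x: 33/2]
RET  -67/2
CALL jar evict[k: misteru]
RET  726
CALL abacus split[x: -95]
RET  67/190
CALL abacus split[x: -53]
RET  -67/10070
CALL jar record[k: lecrecu_op; v: %0]
RET  cafi

Answer: -67/10070


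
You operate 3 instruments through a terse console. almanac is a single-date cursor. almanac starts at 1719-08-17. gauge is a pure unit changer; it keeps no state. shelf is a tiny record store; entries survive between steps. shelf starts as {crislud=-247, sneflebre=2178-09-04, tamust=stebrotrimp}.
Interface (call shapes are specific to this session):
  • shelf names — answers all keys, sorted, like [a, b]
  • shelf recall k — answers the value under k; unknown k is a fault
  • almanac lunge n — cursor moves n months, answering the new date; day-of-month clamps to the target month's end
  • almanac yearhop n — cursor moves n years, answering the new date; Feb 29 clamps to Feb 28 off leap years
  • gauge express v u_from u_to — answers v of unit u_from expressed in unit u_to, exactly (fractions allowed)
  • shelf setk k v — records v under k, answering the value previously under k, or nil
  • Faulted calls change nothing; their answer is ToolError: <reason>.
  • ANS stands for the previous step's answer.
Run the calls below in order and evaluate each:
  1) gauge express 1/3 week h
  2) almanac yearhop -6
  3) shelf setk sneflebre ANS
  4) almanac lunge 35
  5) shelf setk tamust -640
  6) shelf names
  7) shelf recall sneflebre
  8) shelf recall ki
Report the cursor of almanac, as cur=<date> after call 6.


·→ gauge express(v='1/3', u_from='week', u_to='h')
·← 56
·→ almanac yearhop(n='-6')
·← 1713-08-17
·→ shelf setk(k='sneflebre', v='ANS')
·← 2178-09-04
·→ almanac lunge(n='35')
·← 1716-07-17
·→ shelf setk(k='tamust', v='-640')
·← stebrotrimp
·→ shelf names()
·← [crislud, sneflebre, tamust]
·→ shelf recall(k='sneflebre')
·← 1713-08-17
·→ shelf recall(k='ki')
·← ToolError: no such key ki

Answer: cur=1716-07-17


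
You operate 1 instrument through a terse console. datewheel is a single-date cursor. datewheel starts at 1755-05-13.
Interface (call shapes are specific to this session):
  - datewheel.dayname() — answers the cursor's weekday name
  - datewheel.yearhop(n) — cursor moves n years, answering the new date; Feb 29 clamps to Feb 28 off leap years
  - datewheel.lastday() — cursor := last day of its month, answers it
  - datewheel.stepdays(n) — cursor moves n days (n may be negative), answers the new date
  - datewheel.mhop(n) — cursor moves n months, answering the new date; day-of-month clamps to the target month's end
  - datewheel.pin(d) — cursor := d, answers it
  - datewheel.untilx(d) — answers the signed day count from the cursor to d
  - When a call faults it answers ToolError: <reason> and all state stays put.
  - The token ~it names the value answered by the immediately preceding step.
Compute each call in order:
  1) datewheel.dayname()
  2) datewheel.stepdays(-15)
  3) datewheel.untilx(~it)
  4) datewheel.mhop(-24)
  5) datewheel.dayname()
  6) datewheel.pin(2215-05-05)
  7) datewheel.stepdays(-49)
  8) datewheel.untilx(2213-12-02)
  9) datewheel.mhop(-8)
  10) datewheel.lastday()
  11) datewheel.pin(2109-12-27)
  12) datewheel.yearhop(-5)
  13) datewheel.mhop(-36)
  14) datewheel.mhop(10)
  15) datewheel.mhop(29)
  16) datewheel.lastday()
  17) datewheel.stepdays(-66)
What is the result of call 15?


Answer: 2105-03-27

Derivation:
[in] datewheel.dayname
:: Tuesday
[in] datewheel.stepdays n='-15'
:: 1755-04-28
[in] datewheel.untilx d='~it'
:: 0
[in] datewheel.mhop n='-24'
:: 1753-04-28
[in] datewheel.dayname
:: Saturday
[in] datewheel.pin d='2215-05-05'
:: 2215-05-05
[in] datewheel.stepdays n='-49'
:: 2215-03-17
[in] datewheel.untilx d='2213-12-02'
:: -470
[in] datewheel.mhop n='-8'
:: 2214-07-17
[in] datewheel.lastday
:: 2214-07-31
[in] datewheel.pin d='2109-12-27'
:: 2109-12-27
[in] datewheel.yearhop n='-5'
:: 2104-12-27
[in] datewheel.mhop n='-36'
:: 2101-12-27
[in] datewheel.mhop n='10'
:: 2102-10-27
[in] datewheel.mhop n='29'
:: 2105-03-27
[in] datewheel.lastday
:: 2105-03-31
[in] datewheel.stepdays n='-66'
:: 2105-01-24


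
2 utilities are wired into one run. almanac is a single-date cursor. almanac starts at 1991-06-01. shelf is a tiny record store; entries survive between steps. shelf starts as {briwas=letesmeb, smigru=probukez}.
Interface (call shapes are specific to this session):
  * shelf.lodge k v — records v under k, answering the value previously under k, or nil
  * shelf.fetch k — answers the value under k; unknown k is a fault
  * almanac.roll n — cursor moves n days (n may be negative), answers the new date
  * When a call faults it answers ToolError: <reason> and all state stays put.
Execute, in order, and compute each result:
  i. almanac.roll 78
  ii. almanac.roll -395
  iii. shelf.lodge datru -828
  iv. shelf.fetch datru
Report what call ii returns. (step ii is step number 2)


Answer: 1990-07-19

Derivation:
→ almanac.roll(n='78')
← 1991-08-18
→ almanac.roll(n='-395')
← 1990-07-19
→ shelf.lodge(k='datru', v='-828')
← nil
→ shelf.fetch(k='datru')
← -828


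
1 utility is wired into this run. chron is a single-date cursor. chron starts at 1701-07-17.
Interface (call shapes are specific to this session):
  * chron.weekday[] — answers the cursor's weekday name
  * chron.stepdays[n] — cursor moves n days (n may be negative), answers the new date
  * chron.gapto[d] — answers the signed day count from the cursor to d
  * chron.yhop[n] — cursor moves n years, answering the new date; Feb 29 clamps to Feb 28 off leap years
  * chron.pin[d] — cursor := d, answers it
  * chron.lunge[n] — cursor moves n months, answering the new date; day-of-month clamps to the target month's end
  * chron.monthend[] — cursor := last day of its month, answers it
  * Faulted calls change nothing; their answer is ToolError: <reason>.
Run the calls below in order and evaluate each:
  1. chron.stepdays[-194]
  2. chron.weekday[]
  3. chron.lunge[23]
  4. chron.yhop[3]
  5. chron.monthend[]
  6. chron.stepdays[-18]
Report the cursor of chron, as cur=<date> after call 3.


>>> stepdays n→-194
[out] 1701-01-04
>>> weekday
[out] Tuesday
>>> lunge n→23
[out] 1702-12-04
>>> yhop n→3
[out] 1705-12-04
>>> monthend
[out] 1705-12-31
>>> stepdays n→-18
[out] 1705-12-13

Answer: cur=1702-12-04


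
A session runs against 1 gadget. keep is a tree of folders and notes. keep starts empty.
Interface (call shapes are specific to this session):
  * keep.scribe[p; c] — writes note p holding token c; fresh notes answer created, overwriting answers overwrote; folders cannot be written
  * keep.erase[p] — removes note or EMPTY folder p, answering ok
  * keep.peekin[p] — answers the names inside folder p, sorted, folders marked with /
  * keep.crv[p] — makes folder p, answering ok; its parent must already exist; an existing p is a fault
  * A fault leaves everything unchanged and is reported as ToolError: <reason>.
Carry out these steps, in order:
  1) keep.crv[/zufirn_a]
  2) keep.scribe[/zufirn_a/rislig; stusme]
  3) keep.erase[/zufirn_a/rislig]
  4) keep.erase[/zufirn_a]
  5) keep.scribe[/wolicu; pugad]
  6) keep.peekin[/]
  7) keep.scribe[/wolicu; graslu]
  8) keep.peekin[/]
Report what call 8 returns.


> crv p: /zufirn_a
[out] ok
> scribe p: /zufirn_a/rislig c: stusme
[out] created
> erase p: /zufirn_a/rislig
[out] ok
> erase p: /zufirn_a
[out] ok
> scribe p: /wolicu c: pugad
[out] created
> peekin p: /
[out] [wolicu]
> scribe p: /wolicu c: graslu
[out] overwrote
> peekin p: /
[out] [wolicu]

Answer: [wolicu]


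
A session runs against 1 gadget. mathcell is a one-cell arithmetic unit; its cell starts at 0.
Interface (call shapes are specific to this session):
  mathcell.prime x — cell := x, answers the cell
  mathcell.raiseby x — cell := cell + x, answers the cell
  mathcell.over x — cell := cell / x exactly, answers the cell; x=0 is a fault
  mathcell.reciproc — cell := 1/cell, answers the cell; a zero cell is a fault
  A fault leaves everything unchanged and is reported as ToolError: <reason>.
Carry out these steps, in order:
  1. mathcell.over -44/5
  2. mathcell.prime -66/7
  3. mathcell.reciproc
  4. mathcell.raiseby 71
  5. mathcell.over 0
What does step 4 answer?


>> over(x='-44/5')
<< 0
>> prime(x='-66/7')
<< -66/7
>> reciproc()
<< -7/66
>> raiseby(x='71')
<< 4679/66
>> over(x='0')
<< ToolError: division by zero

Answer: 4679/66


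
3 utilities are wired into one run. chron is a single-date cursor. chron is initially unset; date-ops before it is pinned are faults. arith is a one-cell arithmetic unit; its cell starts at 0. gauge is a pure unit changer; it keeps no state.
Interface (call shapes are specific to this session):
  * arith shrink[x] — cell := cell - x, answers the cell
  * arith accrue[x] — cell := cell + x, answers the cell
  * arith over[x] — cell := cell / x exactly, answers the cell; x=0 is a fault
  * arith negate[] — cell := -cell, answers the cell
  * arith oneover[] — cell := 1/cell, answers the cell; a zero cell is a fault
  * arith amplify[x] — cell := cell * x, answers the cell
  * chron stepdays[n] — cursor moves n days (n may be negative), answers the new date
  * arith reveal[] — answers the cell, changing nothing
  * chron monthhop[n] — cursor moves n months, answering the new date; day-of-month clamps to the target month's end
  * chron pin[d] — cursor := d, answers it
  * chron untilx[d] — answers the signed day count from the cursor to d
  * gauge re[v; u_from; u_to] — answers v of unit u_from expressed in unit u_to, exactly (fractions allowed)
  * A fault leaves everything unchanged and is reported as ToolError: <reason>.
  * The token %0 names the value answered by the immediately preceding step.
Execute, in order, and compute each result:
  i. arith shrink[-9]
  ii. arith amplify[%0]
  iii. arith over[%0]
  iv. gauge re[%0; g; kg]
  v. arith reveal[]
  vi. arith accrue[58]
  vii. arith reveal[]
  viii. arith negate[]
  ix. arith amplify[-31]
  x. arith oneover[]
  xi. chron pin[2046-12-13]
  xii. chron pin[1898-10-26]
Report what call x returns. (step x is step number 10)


·→ arith shrink(x→-9)
·← 9
·→ arith amplify(x→%0)
·← 81
·→ arith over(x→%0)
·← 1
·→ gauge re(v→%0, u_from→g, u_to→kg)
·← 1/1000
·→ arith reveal()
·← 1
·→ arith accrue(x→58)
·← 59
·→ arith reveal()
·← 59
·→ arith negate()
·← -59
·→ arith amplify(x→-31)
·← 1829
·→ arith oneover()
·← 1/1829
·→ chron pin(d→2046-12-13)
·← 2046-12-13
·→ chron pin(d→1898-10-26)
·← 1898-10-26

Answer: 1/1829


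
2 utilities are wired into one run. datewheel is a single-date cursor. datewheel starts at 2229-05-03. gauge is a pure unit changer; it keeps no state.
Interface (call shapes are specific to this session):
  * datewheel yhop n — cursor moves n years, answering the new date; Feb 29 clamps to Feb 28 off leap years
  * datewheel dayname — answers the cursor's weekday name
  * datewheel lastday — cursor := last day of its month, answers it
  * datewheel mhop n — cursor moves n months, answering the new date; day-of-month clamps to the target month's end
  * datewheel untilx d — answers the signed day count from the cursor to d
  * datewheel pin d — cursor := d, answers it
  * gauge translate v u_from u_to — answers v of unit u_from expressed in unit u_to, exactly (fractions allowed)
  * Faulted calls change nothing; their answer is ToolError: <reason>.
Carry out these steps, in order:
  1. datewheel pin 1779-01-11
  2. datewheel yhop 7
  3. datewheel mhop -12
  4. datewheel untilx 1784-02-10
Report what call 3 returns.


Answer: 1785-01-11

Derivation:
// datewheel pin(d→1779-01-11) == 1779-01-11
// datewheel yhop(n→7) == 1786-01-11
// datewheel mhop(n→-12) == 1785-01-11
// datewheel untilx(d→1784-02-10) == -336


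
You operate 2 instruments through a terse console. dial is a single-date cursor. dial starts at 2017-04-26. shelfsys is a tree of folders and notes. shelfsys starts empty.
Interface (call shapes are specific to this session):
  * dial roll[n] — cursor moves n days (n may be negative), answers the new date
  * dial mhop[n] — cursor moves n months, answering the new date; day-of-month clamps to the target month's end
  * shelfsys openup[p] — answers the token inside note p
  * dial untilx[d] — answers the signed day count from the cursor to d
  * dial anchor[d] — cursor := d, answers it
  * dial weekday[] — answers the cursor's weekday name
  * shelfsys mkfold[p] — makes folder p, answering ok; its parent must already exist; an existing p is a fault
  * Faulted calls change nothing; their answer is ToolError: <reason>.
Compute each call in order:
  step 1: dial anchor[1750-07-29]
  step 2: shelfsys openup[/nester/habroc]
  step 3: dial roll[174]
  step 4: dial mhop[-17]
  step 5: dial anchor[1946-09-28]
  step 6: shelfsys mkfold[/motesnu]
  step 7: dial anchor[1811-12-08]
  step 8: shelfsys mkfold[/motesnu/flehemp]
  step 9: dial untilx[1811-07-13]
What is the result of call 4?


# 1. dial anchor(1750-07-29) -> 1750-07-29
# 2. shelfsys openup(/nester/habroc) -> ToolError: not found
# 3. dial roll(174) -> 1751-01-19
# 4. dial mhop(-17) -> 1749-08-19
# 5. dial anchor(1946-09-28) -> 1946-09-28
# 6. shelfsys mkfold(/motesnu) -> ok
# 7. dial anchor(1811-12-08) -> 1811-12-08
# 8. shelfsys mkfold(/motesnu/flehemp) -> ok
# 9. dial untilx(1811-07-13) -> -148

Answer: 1749-08-19


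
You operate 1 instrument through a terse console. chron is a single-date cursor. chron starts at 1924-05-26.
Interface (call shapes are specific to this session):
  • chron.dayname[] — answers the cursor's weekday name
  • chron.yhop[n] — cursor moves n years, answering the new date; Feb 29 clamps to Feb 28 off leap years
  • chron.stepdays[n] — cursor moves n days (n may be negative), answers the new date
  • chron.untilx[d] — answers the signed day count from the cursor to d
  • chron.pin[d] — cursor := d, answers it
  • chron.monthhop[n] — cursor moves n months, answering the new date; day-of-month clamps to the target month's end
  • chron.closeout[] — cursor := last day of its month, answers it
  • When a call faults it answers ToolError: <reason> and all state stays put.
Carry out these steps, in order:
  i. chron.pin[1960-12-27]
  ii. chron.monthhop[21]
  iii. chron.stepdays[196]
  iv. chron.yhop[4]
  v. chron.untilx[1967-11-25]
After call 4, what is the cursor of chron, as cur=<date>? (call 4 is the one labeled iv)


>> chron.pin(1960-12-27)
<< 1960-12-27
>> chron.monthhop(21)
<< 1962-09-27
>> chron.stepdays(196)
<< 1963-04-11
>> chron.yhop(4)
<< 1967-04-11
>> chron.untilx(1967-11-25)
<< 228

Answer: cur=1967-04-11


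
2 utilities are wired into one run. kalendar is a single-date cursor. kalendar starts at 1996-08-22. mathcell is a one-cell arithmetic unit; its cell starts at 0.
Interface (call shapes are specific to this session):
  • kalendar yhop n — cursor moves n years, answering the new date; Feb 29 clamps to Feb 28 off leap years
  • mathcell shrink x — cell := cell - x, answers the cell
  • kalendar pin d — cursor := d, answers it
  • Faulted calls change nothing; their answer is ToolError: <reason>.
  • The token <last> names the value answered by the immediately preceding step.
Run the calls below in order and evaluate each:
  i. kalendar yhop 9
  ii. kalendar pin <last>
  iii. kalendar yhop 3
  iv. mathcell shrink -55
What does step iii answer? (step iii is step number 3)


Answer: 2008-08-22

Derivation:
·→ kalendar yhop(n=9)
·← 2005-08-22
·→ kalendar pin(d=<last>)
·← 2005-08-22
·→ kalendar yhop(n=3)
·← 2008-08-22
·→ mathcell shrink(x=-55)
·← 55


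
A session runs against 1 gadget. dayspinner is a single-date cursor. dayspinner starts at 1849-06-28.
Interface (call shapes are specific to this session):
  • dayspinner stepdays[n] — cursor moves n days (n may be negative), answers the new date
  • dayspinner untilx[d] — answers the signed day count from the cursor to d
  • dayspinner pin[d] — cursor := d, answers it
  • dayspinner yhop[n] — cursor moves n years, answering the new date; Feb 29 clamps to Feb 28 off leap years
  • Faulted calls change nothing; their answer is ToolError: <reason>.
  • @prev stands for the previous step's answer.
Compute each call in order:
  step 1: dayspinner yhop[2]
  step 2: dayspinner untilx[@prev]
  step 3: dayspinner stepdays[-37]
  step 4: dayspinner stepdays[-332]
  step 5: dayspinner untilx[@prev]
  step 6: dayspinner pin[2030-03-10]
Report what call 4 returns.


I invoke dayspinner yhop with n='2', and get 1851-06-28.
Then dayspinner untilx with d='@prev', and get 0.
Next I call dayspinner stepdays with n='-37', giving 1851-05-22.
Calling dayspinner stepdays with n='-332': 1850-06-24.
Using dayspinner untilx with d='@prev', and see 0.
Calling dayspinner pin with d='2030-03-10': 2030-03-10.

Answer: 1850-06-24


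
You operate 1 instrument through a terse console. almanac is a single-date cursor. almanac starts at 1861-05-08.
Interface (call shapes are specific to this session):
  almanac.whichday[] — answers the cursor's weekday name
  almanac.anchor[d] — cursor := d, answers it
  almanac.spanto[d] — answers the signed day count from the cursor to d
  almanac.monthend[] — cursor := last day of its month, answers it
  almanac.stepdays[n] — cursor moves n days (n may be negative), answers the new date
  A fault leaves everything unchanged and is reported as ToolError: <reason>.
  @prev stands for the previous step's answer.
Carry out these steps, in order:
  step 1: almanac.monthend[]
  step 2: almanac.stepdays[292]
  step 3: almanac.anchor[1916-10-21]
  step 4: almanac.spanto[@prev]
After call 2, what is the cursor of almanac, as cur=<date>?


Answer: cur=1862-03-19

Derivation:
~$ monthend
  1861-05-31
~$ stepdays n='292'
  1862-03-19
~$ anchor d='1916-10-21'
  1916-10-21
~$ spanto d='@prev'
  0


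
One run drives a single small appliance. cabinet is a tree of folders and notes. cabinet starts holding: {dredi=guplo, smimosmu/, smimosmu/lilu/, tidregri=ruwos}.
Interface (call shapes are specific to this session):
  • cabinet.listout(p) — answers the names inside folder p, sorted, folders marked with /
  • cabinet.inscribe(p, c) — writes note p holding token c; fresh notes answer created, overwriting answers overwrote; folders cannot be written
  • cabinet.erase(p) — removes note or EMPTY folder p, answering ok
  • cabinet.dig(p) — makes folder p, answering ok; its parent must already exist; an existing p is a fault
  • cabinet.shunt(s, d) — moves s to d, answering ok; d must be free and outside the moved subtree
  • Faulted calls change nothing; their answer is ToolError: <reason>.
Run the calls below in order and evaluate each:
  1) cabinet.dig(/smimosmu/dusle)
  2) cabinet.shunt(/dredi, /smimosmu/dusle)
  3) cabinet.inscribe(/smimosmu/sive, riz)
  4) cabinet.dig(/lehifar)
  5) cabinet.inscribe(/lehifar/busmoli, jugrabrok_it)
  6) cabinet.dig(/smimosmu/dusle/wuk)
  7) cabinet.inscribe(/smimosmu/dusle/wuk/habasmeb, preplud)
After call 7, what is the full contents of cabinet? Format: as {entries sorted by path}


>>> dig p='/smimosmu/dusle'
:: ok
>>> shunt s='/dredi' d='/smimosmu/dusle'
:: ToolError: exists
>>> inscribe p='/smimosmu/sive' c='riz'
:: created
>>> dig p='/lehifar'
:: ok
>>> inscribe p='/lehifar/busmoli' c='jugrabrok_it'
:: created
>>> dig p='/smimosmu/dusle/wuk'
:: ok
>>> inscribe p='/smimosmu/dusle/wuk/habasmeb' c='preplud'
:: created

Answer: {dredi=guplo, lehifar/, lehifar/busmoli=jugrabrok_it, smimosmu/, smimosmu/dusle/, smimosmu/dusle/wuk/, smimosmu/dusle/wuk/habasmeb=preplud, smimosmu/lilu/, smimosmu/sive=riz, tidregri=ruwos}


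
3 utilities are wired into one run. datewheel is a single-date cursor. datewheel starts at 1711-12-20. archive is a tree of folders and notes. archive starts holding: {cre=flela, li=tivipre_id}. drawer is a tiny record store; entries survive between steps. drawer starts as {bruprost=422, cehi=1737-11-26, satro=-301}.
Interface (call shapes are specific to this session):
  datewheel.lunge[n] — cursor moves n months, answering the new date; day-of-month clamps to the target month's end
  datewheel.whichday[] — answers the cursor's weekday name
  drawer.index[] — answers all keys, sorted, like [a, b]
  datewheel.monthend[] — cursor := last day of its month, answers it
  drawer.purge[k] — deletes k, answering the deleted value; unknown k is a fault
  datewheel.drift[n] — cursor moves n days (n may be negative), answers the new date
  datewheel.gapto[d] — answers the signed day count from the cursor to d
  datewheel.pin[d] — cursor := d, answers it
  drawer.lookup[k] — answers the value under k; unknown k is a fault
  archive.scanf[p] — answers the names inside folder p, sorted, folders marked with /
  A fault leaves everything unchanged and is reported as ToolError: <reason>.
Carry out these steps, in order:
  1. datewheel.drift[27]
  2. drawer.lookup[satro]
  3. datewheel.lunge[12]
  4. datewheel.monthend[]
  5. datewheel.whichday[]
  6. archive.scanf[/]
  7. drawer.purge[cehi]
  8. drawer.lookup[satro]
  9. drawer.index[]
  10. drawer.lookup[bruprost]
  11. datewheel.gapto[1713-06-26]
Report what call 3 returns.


·→ datewheel.drift(n='27')
·← 1712-01-16
·→ drawer.lookup(k='satro')
·← -301
·→ datewheel.lunge(n='12')
·← 1713-01-16
·→ datewheel.monthend()
·← 1713-01-31
·→ datewheel.whichday()
·← Tuesday
·→ archive.scanf(p='/')
·← [cre, li]
·→ drawer.purge(k='cehi')
·← 1737-11-26
·→ drawer.lookup(k='satro')
·← -301
·→ drawer.index()
·← [bruprost, satro]
·→ drawer.lookup(k='bruprost')
·← 422
·→ datewheel.gapto(d='1713-06-26')
·← 146

Answer: 1713-01-16


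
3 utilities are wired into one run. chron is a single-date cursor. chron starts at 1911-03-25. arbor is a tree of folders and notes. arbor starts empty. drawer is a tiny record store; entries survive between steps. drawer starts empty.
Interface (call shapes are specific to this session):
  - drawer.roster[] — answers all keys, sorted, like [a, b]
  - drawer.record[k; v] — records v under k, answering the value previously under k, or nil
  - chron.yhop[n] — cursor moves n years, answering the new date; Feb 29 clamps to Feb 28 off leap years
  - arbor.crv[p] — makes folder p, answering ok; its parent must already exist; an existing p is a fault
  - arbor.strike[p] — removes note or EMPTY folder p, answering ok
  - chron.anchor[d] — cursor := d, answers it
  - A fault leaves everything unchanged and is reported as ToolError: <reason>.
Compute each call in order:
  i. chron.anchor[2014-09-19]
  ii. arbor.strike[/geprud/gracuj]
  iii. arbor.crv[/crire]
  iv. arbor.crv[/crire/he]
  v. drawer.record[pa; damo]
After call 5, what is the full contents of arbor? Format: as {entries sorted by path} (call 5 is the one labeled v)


Act: chron.anchor[d='2014-09-19']
Obs: 2014-09-19
Act: arbor.strike[p='/geprud/gracuj']
Obs: ToolError: not found
Act: arbor.crv[p='/crire']
Obs: ok
Act: arbor.crv[p='/crire/he']
Obs: ok
Act: drawer.record[k='pa'; v='damo']
Obs: nil

Answer: {crire/, crire/he/}


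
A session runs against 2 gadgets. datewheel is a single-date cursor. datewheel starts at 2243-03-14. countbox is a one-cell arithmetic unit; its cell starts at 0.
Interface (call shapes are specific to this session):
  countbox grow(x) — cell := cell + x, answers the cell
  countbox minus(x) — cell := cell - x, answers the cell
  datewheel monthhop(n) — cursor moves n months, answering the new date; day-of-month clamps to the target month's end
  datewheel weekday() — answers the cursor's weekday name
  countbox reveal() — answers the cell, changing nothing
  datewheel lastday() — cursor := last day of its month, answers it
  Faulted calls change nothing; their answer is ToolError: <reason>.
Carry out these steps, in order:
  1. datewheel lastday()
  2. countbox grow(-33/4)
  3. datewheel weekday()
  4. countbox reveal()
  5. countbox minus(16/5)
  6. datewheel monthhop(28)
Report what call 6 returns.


% datewheel lastday() => 2243-03-31
% countbox grow(x: -33/4) => -33/4
% datewheel weekday() => Friday
% countbox reveal() => -33/4
% countbox minus(x: 16/5) => -229/20
% datewheel monthhop(n: 28) => 2245-07-31

Answer: 2245-07-31


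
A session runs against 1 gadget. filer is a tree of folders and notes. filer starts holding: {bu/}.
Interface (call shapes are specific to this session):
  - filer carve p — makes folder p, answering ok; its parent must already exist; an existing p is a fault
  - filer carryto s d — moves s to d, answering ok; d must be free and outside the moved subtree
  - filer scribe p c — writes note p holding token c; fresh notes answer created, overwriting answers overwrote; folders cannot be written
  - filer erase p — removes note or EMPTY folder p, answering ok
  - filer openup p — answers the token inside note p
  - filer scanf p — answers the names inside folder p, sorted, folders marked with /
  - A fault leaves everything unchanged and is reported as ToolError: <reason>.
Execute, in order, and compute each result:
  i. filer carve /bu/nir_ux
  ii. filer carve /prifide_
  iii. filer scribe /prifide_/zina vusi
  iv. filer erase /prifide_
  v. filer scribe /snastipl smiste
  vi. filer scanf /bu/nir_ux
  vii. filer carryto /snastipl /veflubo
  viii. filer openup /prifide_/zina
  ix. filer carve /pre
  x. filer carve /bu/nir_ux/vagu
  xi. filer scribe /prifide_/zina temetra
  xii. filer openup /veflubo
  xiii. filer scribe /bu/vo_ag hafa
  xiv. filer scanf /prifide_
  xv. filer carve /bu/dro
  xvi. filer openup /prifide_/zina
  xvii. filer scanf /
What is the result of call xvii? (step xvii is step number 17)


→ filer carve(/bu/nir_ux)
← ok
→ filer carve(/prifide_)
← ok
→ filer scribe(/prifide_/zina, vusi)
← created
→ filer erase(/prifide_)
← ToolError: not empty
→ filer scribe(/snastipl, smiste)
← created
→ filer scanf(/bu/nir_ux)
← []
→ filer carryto(/snastipl, /veflubo)
← ok
→ filer openup(/prifide_/zina)
← vusi
→ filer carve(/pre)
← ok
→ filer carve(/bu/nir_ux/vagu)
← ok
→ filer scribe(/prifide_/zina, temetra)
← overwrote
→ filer openup(/veflubo)
← smiste
→ filer scribe(/bu/vo_ag, hafa)
← created
→ filer scanf(/prifide_)
← [zina]
→ filer carve(/bu/dro)
← ok
→ filer openup(/prifide_/zina)
← temetra
→ filer scanf(/)
← [bu/, pre/, prifide_/, veflubo]

Answer: [bu/, pre/, prifide_/, veflubo]


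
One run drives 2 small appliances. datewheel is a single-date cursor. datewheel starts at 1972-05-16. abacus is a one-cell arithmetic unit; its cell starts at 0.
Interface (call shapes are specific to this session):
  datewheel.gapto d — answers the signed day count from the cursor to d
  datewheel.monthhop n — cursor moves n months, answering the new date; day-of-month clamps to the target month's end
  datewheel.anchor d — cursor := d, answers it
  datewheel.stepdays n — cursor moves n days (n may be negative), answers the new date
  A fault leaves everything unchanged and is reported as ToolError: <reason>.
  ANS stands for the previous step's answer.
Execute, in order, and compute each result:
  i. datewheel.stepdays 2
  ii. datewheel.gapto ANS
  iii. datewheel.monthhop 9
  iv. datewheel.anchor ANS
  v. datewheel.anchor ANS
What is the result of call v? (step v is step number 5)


Answer: 1973-02-18

Derivation:
% datewheel.stepdays n→2
[out] 1972-05-18
% datewheel.gapto d→ANS
[out] 0
% datewheel.monthhop n→9
[out] 1973-02-18
% datewheel.anchor d→ANS
[out] 1973-02-18
% datewheel.anchor d→ANS
[out] 1973-02-18


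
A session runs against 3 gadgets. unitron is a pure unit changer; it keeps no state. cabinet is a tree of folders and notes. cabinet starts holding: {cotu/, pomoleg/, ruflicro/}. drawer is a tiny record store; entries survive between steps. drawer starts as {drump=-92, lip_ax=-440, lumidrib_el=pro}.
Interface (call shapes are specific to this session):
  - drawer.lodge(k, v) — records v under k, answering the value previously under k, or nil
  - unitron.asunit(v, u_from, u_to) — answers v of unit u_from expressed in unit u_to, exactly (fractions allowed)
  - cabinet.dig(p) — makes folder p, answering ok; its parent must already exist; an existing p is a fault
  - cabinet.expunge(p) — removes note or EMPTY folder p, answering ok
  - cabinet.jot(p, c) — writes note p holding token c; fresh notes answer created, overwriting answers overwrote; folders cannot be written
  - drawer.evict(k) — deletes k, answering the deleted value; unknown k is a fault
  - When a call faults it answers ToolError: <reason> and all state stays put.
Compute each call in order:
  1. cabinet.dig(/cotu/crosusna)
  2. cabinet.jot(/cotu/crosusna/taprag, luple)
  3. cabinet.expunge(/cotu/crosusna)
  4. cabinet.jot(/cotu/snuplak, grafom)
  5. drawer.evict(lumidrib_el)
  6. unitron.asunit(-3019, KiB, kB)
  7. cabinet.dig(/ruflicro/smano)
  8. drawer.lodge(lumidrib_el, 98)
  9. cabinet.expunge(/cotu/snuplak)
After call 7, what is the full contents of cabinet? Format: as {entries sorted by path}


Answer: {cotu/, cotu/crosusna/, cotu/crosusna/taprag=luple, cotu/snuplak=grafom, pomoleg/, ruflicro/, ruflicro/smano/}

Derivation:
·→ cabinet.dig(p='/cotu/crosusna')
·← ok
·→ cabinet.jot(p='/cotu/crosusna/taprag', c='luple')
·← created
·→ cabinet.expunge(p='/cotu/crosusna')
·← ToolError: not empty
·→ cabinet.jot(p='/cotu/snuplak', c='grafom')
·← created
·→ drawer.evict(k='lumidrib_el')
·← pro
·→ unitron.asunit(v='-3019', u_from='KiB', u_to='kB')
·← -386432/125
·→ cabinet.dig(p='/ruflicro/smano')
·← ok
·→ drawer.lodge(k='lumidrib_el', v='98')
·← nil
·→ cabinet.expunge(p='/cotu/snuplak')
·← ok


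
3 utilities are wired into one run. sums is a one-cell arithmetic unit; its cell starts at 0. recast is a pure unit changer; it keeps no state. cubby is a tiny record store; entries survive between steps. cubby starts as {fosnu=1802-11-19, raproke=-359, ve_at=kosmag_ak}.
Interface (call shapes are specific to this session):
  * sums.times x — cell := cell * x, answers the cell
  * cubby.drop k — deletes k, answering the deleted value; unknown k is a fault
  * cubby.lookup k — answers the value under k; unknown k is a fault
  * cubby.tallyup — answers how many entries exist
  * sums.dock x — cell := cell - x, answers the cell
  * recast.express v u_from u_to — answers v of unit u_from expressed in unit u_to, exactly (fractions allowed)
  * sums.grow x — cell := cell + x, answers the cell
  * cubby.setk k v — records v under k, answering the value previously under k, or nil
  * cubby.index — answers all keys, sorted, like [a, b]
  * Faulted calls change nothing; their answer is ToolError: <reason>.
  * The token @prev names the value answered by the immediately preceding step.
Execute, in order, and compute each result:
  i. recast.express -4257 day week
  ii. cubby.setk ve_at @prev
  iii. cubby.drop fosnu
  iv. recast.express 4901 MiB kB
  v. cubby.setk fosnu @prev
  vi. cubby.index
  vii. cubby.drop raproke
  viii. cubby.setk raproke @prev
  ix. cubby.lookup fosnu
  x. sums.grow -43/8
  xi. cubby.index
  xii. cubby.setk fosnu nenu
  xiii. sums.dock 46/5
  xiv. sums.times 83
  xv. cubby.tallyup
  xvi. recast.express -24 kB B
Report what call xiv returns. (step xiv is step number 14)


Answer: -48389/40

Derivation:
$ express -4257 day week
= -4257/7
$ setk ve_at @prev
= kosmag_ak
$ drop fosnu
= 1802-11-19
$ express 4901 MiB kB
= 642383872/125
$ setk fosnu @prev
= nil
$ index
= [fosnu, raproke, ve_at]
$ drop raproke
= -359
$ setk raproke @prev
= nil
$ lookup fosnu
= 642383872/125
$ grow -43/8
= -43/8
$ index
= [fosnu, raproke, ve_at]
$ setk fosnu nenu
= 642383872/125
$ dock 46/5
= -583/40
$ times 83
= -48389/40
$ tallyup
= 3
$ express -24 kB B
= -24000


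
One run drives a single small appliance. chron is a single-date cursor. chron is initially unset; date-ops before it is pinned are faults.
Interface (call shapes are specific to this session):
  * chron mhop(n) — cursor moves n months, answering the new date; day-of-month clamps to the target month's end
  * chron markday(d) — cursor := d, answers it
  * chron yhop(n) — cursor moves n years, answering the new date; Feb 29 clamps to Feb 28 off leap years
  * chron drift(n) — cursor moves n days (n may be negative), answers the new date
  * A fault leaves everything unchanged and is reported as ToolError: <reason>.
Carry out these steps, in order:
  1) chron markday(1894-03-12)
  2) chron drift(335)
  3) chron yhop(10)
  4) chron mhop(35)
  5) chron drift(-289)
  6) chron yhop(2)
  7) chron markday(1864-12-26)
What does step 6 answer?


Answer: 1909-03-27

Derivation:
% chron markday(d=1894-03-12) => 1894-03-12
% chron drift(n=335) => 1895-02-10
% chron yhop(n=10) => 1905-02-10
% chron mhop(n=35) => 1908-01-10
% chron drift(n=-289) => 1907-03-27
% chron yhop(n=2) => 1909-03-27
% chron markday(d=1864-12-26) => 1864-12-26


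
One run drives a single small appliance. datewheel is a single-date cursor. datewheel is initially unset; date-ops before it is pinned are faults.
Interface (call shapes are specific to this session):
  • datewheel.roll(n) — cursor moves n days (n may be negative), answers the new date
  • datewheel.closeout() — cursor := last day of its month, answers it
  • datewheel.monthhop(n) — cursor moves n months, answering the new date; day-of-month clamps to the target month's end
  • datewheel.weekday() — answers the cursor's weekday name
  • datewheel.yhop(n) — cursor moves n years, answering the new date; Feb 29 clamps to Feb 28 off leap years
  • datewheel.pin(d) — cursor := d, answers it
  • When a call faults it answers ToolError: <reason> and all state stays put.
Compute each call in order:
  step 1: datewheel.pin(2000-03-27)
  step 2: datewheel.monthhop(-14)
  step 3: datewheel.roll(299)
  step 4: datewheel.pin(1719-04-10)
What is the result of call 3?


CALL datewheel.pin[d: 2000-03-27]
RET  2000-03-27
CALL datewheel.monthhop[n: -14]
RET  1999-01-27
CALL datewheel.roll[n: 299]
RET  1999-11-22
CALL datewheel.pin[d: 1719-04-10]
RET  1719-04-10

Answer: 1999-11-22


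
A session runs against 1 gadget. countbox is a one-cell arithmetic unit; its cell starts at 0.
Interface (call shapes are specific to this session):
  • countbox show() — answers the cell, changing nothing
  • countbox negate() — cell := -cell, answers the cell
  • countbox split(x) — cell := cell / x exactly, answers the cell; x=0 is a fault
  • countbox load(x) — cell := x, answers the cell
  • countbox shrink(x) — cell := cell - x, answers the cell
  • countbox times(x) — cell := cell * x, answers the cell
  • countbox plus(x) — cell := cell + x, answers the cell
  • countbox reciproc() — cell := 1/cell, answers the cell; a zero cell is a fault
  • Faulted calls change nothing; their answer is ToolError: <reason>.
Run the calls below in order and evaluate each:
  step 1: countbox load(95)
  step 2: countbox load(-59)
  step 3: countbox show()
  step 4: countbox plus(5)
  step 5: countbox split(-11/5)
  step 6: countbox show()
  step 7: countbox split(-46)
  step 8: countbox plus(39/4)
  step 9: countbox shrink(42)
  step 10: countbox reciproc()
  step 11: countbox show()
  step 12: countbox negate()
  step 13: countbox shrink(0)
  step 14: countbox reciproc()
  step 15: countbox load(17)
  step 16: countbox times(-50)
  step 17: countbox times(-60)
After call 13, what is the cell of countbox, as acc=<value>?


[in] countbox load x='95'
= 95
[in] countbox load x='-59'
= -59
[in] countbox show
= -59
[in] countbox plus x='5'
= -54
[in] countbox split x='-11/5'
= 270/11
[in] countbox show
= 270/11
[in] countbox split x='-46'
= -135/253
[in] countbox plus x='39/4'
= 9327/1012
[in] countbox shrink x='42'
= -33177/1012
[in] countbox reciproc
= -1012/33177
[in] countbox show
= -1012/33177
[in] countbox negate
= 1012/33177
[in] countbox shrink x='0'
= 1012/33177
[in] countbox reciproc
= 33177/1012
[in] countbox load x='17'
= 17
[in] countbox times x='-50'
= -850
[in] countbox times x='-60'
= 51000

Answer: acc=1012/33177


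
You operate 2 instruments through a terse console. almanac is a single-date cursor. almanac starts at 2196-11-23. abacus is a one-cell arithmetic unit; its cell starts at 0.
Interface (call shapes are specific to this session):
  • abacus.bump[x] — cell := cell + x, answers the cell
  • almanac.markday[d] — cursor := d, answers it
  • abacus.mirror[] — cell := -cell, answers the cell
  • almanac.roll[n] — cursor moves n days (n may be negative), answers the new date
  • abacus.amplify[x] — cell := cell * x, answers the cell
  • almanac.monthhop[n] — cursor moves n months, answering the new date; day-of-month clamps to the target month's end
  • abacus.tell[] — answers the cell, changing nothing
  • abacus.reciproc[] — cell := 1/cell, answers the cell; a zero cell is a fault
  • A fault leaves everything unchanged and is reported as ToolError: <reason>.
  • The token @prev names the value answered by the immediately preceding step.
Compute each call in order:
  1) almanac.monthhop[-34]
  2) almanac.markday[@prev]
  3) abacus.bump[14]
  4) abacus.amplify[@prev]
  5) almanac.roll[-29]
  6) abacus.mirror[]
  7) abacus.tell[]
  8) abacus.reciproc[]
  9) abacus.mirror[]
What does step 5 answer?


Answer: 2193-12-25

Derivation:
>>> almanac.monthhop n→-34
[out] 2194-01-23
>>> almanac.markday d→@prev
[out] 2194-01-23
>>> abacus.bump x→14
[out] 14
>>> abacus.amplify x→@prev
[out] 196
>>> almanac.roll n→-29
[out] 2193-12-25
>>> abacus.mirror
[out] -196
>>> abacus.tell
[out] -196
>>> abacus.reciproc
[out] -1/196
>>> abacus.mirror
[out] 1/196
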